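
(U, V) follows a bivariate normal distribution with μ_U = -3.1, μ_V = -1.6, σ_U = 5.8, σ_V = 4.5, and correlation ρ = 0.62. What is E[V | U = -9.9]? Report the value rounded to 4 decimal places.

E[V | U=x] = μ_V + ρ(σ_V/σ_U)(x − μ_U) for jointly normal variables.
E[V | U=-9.9] = -1.6 + (0.62)·(4.5/5.8)·(-9.9 − (-3.1)) = -1.6 + (0.48103)·(-6.8) = -4.8710.

-4.8710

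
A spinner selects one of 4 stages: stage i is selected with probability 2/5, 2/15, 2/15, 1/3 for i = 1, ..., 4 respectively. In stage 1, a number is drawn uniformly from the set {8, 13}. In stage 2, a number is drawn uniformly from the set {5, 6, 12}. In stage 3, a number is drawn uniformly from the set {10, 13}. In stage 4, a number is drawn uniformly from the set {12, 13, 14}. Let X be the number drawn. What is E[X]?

499/45

E[X | stage 1] = (8+13)/2 = 21/2.
E[X | stage 2] = (5+6+12)/3 = 23/3.
E[X | stage 3] = (10+13)/2 = 23/2.
E[X | stage 4] = (12+13+14)/3 = 13.
E[X] = (2/5)·(21/2) + (2/15)·(23/3) + (2/15)·(23/2) + (1/3)·(13) = 499/45.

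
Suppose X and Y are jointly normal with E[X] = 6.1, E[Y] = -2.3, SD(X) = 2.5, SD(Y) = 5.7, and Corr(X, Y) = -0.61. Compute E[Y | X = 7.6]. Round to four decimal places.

E[Y | X=x] = μ_Y + ρ(σ_Y/σ_X)(x − μ_X) for jointly normal variables.
E[Y | X=7.6] = -2.3 + (-0.61)·(5.7/2.5)·(7.6 − (6.1)) = -2.3 + (-1.3908)·(1.5) = -4.3862.

-4.3862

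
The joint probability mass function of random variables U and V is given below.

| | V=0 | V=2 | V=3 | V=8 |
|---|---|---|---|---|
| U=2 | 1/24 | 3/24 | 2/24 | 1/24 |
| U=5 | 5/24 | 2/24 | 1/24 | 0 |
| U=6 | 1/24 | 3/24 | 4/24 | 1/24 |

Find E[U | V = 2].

P(V = 2) = 1/3.
Σ U·P over the event = 2·(3/24) + 5·(2/24) + 6·(3/24) = 17/12.
E[U | V = 2] = (17/12) / (1/3) = 17/4.

17/4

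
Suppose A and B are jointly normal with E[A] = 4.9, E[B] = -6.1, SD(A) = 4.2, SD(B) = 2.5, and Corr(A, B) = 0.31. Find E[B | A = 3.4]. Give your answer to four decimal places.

For a bivariate normal, E[B | A=x] = μ_B + ρ·(σ_B/σ_A)·(x − μ_A).
E[B | A=3.4] = -6.1 + (0.31)·(2.5/4.2)·(3.4 − (4.9)) = -6.1 + (0.18452)·(-1.5) = -6.3768.

-6.3768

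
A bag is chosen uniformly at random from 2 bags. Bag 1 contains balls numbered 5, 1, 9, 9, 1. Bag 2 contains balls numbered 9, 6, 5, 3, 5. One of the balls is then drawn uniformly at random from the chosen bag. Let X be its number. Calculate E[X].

53/10

E[X | bag 1] = (5+1+9+9+1)/5 = 5.
E[X | bag 2] = (9+6+5+3+5)/5 = 28/5.
E[X] = (1/2)·(5) + (1/2)·(28/5) = 53/10.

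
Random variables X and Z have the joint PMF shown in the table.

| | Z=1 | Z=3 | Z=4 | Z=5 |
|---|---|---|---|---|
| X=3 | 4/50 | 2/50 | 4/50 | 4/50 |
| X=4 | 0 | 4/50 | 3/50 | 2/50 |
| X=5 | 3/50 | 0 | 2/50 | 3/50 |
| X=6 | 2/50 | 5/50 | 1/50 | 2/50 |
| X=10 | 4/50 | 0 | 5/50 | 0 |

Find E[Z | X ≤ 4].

80/23

P(X ≤ 4) = 23/50.
Σ Z·P over the event = 1·(4/50) + 3·(2/50) + 4·(4/50) + 5·(4/50) + 3·(4/50) + 4·(3/50) + 5·(2/50) = 8/5.
E[Z | X ≤ 4] = (8/5) / (23/50) = 80/23.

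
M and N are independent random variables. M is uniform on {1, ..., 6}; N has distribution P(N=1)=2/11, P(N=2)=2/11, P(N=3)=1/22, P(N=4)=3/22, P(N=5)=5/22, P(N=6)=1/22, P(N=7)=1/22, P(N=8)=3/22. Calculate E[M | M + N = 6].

50/17

P(M + N = 6) = 17/132.
Summing M·P(x,y) over outcomes with M + N = 6 gives 25/66.
E[M | M + N = 6] = (25/66) / (17/132) = 50/17.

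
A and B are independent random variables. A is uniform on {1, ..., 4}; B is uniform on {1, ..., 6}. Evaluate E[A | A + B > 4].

25/9

P(A + B > 4) = 3/4.
Summing A·P(x,y) over outcomes with A + B > 4 gives 25/12.
E[A | A + B > 4] = (25/12) / (3/4) = 25/9.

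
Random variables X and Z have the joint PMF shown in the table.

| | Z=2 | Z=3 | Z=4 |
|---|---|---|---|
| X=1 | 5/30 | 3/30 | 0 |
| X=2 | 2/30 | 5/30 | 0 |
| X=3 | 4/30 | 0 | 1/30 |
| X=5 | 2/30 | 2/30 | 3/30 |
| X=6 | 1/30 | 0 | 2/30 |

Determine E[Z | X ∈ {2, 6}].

P(X ∈ {2, 6}) = 1/3.
Σ Z·P over the event = 2·(2/30) + 3·(5/30) + 2·(1/30) + 4·(2/30) = 29/30.
E[Z | X ∈ {2, 6}] = (29/30) / (1/3) = 29/10.

29/10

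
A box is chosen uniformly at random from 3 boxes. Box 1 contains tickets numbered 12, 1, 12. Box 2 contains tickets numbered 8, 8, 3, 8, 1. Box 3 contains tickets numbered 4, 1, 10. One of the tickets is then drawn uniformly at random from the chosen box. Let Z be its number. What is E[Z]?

E[Z | box 1] = (12+1+12)/3 = 25/3.
E[Z | box 2] = (8+8+3+8+1)/5 = 28/5.
E[Z | box 3] = (4+1+10)/3 = 5.
E[Z] = (1/3)·(25/3) + (1/3)·(28/5) + (1/3)·(5) = 284/45.

284/45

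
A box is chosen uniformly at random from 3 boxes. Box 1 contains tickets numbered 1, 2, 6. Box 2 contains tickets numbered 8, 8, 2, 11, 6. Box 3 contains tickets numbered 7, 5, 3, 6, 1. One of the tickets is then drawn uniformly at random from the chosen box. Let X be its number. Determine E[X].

E[X | box 1] = (1+2+6)/3 = 3.
E[X | box 2] = (8+8+2+11+6)/5 = 7.
E[X | box 3] = (7+5+3+6+1)/5 = 22/5.
By the law of total expectation,
E[X] = (1/3)·(3) + (1/3)·(7) + (1/3)·(22/5) = 24/5.

24/5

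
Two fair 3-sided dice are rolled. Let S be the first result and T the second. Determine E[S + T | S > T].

4

Outcomes with S > T: (2,1), (3,1), (3,2), each with probability 1/9.
E[S + T | S > T] = (3 + 4 + 5) / 3 = 4.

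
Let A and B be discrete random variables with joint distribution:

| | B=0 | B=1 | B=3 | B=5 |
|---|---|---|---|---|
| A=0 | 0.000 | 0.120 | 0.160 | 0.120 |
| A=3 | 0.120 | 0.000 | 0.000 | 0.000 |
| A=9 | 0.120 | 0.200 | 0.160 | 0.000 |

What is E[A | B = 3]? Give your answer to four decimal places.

4.5000

P(B = 3) = 0.320.
Summing A·P(A=x,B=y) over the conditioning event gives 1.440.
E[A | B = 3] = (1.440) / (0.320) = 4.5000.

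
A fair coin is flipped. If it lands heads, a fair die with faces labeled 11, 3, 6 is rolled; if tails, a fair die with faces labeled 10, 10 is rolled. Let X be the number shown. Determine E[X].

E[X | heads] = (11+3+6)/3 = 20/3.
E[X | tails] = (10+10)/2 = 10.
E[X] = (1/2)·(20/3) + (1/2)·(10) = 25/3.

25/3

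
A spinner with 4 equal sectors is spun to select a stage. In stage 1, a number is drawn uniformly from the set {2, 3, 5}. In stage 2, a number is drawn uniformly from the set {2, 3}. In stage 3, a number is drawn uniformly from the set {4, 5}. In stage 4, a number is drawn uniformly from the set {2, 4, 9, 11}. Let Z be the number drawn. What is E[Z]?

E[Z | stage 1] = (2+3+5)/3 = 10/3.
E[Z | stage 2] = (2+3)/2 = 5/2.
E[Z | stage 3] = (4+5)/2 = 9/2.
E[Z | stage 4] = (2+4+9+11)/4 = 13/2.
E[Z] = (1/4)·(10/3) + (1/4)·(5/2) + (1/4)·(9/2) + (1/4)·(13/2) = 101/24.

101/24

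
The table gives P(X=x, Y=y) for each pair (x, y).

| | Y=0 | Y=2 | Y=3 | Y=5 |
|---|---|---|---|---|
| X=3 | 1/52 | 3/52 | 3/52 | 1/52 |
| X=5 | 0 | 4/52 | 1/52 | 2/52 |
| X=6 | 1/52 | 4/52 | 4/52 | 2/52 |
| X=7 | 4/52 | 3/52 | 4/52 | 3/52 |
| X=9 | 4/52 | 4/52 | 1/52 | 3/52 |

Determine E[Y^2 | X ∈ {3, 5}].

P(X ∈ {3, 5}) = 15/52.
Σ Y^2·P over the event = 0·(1/52) + 4·(3/52) + 9·(3/52) + 25·(1/52) + 4·(4/52) + 9·(1/52) + 25·(2/52) = 139/52.
E[Y^2 | X ∈ {3, 5}] = (139/52) / (15/52) = 139/15.

139/15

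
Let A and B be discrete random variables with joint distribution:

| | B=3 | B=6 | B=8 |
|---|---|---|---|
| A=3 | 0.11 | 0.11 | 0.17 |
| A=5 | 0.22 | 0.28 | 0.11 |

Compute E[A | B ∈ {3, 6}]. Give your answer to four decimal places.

4.3889

P(B ∈ {3, 6}) = 0.72.
Σ A·P over the event = 3·(0.11) + 3·(0.11) + 5·(0.22) + 5·(0.28) = 3.16.
E[A | B ∈ {3, 6}] = (3.16) / (0.72) = 4.3889.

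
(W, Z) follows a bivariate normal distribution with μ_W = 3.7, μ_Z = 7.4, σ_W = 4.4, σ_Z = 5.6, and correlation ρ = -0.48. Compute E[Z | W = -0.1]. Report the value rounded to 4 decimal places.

E[Z | W=x] = μ_Z + ρ(σ_Z/σ_W)(x − μ_W) for jointly normal variables.
E[Z | W=-0.1] = 7.4 + (-0.48)·(5.6/4.4)·(-0.1 − (3.7)) = 7.4 + (-0.61091)·(-3.8) = 9.7215.

9.7215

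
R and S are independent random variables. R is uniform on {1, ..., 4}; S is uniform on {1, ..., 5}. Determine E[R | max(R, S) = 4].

22/7

Outcomes with max(R, S) = 4: (1,4), (2,4), (3,4), (4,1), (4,2), (4,3), (4,4), each with probability 1/20.
E[R | max(R, S) = 4] = (1 + 2 + 3 + 4 + 4 + 4 + 4) / 7 = 22/7.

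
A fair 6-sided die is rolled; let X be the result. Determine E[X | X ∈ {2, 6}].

P(X ∈ {2, 6}) = 1/3.
Σ over the event: 2·1/6 + 6·1/6 = 4/3.
E[X | X ∈ {2, 6}] = (4/3) / (1/3) = 4.

4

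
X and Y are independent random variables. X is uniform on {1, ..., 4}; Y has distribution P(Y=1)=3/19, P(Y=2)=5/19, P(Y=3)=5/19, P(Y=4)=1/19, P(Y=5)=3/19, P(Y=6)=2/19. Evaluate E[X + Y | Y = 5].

15/2

P(Y = 5) = 3/19.
Summing (X+Y)·P(x,y) over outcomes with Y = 5 gives 45/38.
E[X + Y | Y = 5] = (45/38) / (3/19) = 15/2.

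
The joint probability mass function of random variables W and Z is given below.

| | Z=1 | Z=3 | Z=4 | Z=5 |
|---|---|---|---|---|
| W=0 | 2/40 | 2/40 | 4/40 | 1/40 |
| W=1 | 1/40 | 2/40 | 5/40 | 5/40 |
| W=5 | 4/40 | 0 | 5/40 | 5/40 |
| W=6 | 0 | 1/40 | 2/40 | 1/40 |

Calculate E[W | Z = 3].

P(Z = 3) = 1/8.
Σ W·P over the event = 0·(2/40) + 1·(2/40) + 6·(1/40) = 1/5.
E[W | Z = 3] = (1/5) / (1/8) = 8/5.

8/5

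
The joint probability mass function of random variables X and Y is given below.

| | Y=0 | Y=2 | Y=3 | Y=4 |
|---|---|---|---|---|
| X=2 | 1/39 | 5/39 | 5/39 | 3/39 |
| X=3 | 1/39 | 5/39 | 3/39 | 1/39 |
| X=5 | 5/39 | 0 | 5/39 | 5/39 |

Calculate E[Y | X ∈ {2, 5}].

72/29

P(X ∈ {2, 5}) = 29/39.
Σ Y·P over the event = 0·(1/39) + 2·(5/39) + 3·(5/39) + 4·(3/39) + 0·(5/39) + 3·(5/39) + 4·(5/39) = 24/13.
E[Y | X ∈ {2, 5}] = (24/13) / (29/39) = 72/29.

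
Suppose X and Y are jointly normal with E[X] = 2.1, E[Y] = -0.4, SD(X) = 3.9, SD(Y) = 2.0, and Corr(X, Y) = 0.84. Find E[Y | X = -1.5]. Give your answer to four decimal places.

E[Y | X=x] = μ_Y + ρ(σ_Y/σ_X)(x − μ_X) for jointly normal variables.
E[Y | X=-1.5] = -0.4 + (0.84)·(2.0/3.9)·(-1.5 − (2.1)) = -0.4 + (0.43077)·(-3.6) = -1.9508.

-1.9508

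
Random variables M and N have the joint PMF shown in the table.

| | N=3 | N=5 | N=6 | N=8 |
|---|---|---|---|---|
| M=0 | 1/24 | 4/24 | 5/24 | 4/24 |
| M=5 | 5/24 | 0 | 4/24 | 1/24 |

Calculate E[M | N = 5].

P(N = 5) = 1/6.
Σ M·P over the event = 0·(4/24) = 0.
E[M | N = 5] = (0) / (1/6) = 0.

0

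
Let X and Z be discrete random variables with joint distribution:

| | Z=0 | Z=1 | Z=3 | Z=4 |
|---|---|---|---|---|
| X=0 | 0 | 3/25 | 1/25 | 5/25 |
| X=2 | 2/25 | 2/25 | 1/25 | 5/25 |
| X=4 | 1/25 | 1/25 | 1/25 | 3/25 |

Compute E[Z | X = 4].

8/3

P(X = 4) = 6/25.
Σ Z·P over the event = 0·(1/25) + 1·(1/25) + 3·(1/25) + 4·(3/25) = 16/25.
E[Z | X = 4] = (16/25) / (6/25) = 8/3.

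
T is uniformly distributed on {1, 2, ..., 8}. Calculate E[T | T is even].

5

Given T is even, T is equally likely to be any of {2, 4, 6, 8}.
E[T | T is even] = (2 + 4 + 6 + 8) / 4 = 5.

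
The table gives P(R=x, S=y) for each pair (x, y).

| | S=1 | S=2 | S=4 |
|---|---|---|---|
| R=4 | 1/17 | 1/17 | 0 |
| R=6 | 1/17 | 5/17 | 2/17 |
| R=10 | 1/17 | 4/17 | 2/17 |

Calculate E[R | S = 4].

P(S = 4) = 4/17.
Σ R·P over the event = 6·(2/17) + 10·(2/17) = 32/17.
E[R | S = 4] = (32/17) / (4/17) = 8.

8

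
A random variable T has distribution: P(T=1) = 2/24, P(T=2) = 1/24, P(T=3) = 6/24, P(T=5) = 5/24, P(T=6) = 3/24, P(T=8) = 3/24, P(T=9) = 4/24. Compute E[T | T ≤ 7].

65/17

P(T ≤ 7) = 17/24.
Σ over the event: 1·1/12 + 2·1/24 + 3·1/4 + 5·5/24 + 6·1/8 = 65/24.
E[T | T ≤ 7] = (65/24) / (17/24) = 65/17.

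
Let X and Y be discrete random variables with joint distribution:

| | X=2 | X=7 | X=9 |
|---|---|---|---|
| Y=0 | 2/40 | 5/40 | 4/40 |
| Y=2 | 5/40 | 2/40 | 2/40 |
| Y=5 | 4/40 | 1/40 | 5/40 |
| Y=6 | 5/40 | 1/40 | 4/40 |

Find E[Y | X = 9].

P(X = 9) = 3/8.
Σ Y·P over the event = 0·(4/40) + 2·(2/40) + 5·(5/40) + 6·(4/40) = 53/40.
E[Y | X = 9] = (53/40) / (3/8) = 53/15.

53/15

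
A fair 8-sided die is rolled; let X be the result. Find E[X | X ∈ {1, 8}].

P(X ∈ {1, 8}) = 1/4.
Σ over the event: 1·1/8 + 8·1/8 = 9/8.
E[X | X ∈ {1, 8}] = (9/8) / (1/4) = 9/2.

9/2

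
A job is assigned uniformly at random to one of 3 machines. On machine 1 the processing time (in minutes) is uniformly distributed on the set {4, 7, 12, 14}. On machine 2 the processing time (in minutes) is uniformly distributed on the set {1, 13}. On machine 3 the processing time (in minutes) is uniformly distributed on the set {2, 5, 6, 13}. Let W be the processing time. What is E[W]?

91/12

E[W | machine 1] = (4+7+12+14)/4 = 37/4.
E[W | machine 2] = (1+13)/2 = 7.
E[W | machine 3] = (2+5+6+13)/4 = 13/2.
E[W] = (1/3)·(37/4) + (1/3)·(7) + (1/3)·(13/2) = 91/12.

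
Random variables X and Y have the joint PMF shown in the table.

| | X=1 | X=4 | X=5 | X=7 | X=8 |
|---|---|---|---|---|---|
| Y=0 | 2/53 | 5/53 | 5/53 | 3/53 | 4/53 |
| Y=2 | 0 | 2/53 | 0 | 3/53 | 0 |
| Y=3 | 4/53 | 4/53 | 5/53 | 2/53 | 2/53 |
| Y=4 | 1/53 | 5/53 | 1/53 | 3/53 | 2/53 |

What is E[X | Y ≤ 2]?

43/8

P(Y ≤ 2) = 24/53.
Summing X·P(X=x,Y=y) over the conditioning event gives 129/53.
E[X | Y ≤ 2] = (129/53) / (24/53) = 43/8.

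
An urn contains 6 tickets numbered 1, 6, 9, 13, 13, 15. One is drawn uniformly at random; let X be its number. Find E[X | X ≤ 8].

7/2

P(X ≤ 8) = 1/3.
Σ over the event: 1·1/6 + 6·1/6 = 7/6.
E[X | X ≤ 8] = (7/6) / (1/3) = 7/2.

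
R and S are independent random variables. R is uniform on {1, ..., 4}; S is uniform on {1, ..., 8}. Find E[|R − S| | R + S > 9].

Outcomes with R + S > 9: (2,8), (3,7), (3,8), (4,6), (4,7), (4,8), each with probability 1/32.
E[|R − S| | R + S > 9] = (6 + 4 + 5 + 2 + 3 + 4) / 6 = 4.

4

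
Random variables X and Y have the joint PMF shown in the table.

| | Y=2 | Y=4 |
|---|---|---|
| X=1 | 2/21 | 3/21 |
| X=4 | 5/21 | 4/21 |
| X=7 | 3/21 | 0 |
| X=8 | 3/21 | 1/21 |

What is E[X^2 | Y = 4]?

131/8

P(Y = 4) = 8/21.
Σ X^2·P over the event = 1·(3/21) + 16·(4/21) + 64·(1/21) = 131/21.
E[X^2 | Y = 4] = (131/21) / (8/21) = 131/8.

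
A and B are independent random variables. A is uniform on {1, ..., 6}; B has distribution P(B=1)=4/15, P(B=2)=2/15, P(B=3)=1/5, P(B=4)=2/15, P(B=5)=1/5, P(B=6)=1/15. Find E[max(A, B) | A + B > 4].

342/71

P(A + B > 4) = 71/90.
Summing max(A,B)·P(x,y) over outcomes with A + B > 4 gives 19/5.
E[max(A, B) | A + B > 4] = (19/5) / (71/90) = 342/71.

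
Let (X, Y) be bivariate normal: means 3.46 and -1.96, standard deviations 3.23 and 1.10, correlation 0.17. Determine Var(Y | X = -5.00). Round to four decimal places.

For a bivariate normal, Var(Y | X=x) = σ_Y²(1 − ρ²).
Var(Y | X=-5.00) = (1.10)²·(1 − (0.17)²) = 1.21·0.9711 = 1.1750.

1.1750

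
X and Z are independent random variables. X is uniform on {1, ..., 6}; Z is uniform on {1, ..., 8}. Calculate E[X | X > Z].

P(X > Z) = 5/16.
Summing X·P(x,y) over outcomes with X > Z gives 35/24.
E[X | X > Z] = (35/24) / (5/16) = 14/3.

14/3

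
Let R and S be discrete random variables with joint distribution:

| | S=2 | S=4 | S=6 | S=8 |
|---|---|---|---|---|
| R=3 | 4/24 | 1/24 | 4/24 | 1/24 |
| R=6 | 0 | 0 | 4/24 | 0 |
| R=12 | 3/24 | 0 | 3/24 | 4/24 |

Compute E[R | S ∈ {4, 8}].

P(S ∈ {4, 8}) = 1/4.
Σ R·P over the event = 3·(1/24) + 3·(1/24) + 12·(4/24) = 9/4.
E[R | S ∈ {4, 8}] = (9/4) / (1/4) = 9.

9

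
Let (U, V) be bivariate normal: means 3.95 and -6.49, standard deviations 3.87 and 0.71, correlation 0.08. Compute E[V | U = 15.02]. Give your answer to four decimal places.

-6.3275

E[V | U=x] = μ_V + ρ(σ_V/σ_U)(x − μ_U) for jointly normal variables.
E[V | U=15.02] = -6.49 + (0.08)·(0.71/3.87)·(15.02 − (3.95)) = -6.49 + (0.014677)·(11.07) = -6.3275.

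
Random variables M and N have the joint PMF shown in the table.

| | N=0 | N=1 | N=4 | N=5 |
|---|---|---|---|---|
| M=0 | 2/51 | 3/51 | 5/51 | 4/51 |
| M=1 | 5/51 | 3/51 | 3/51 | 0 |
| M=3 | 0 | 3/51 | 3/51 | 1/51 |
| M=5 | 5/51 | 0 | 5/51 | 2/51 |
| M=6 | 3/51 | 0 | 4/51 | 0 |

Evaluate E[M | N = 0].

16/5

P(N = 0) = 5/17.
Σ M·P over the event = 0·(2/51) + 1·(5/51) + 5·(5/51) + 6·(3/51) = 16/17.
E[M | N = 0] = (16/17) / (5/17) = 16/5.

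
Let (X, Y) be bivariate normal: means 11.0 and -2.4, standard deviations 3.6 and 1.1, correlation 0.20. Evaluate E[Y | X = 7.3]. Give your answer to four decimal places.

The regression of Y on X has slope ρ·σ_Y/σ_X and passes through (μ_X, μ_Y).
E[Y | X=7.3] = -2.4 + (0.20)·(1.1/3.6)·(7.3 − (11.0)) = -2.4 + (0.061111)·(-3.7) = -2.6261.

-2.6261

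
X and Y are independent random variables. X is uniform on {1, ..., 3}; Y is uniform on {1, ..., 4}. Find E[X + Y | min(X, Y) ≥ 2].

P(min(X, Y) ≥ 2) = 1/2.
Summing (X+Y)·P(x,y) over outcomes with min(X, Y) ≥ 2 gives 11/4.
E[X + Y | min(X, Y) ≥ 2] = (11/4) / (1/2) = 11/2.

11/2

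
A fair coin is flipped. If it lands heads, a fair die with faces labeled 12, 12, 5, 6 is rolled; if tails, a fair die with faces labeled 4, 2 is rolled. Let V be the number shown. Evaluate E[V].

E[V | heads] = (12+12+5+6)/4 = 35/4.
E[V | tails] = (4+2)/2 = 3.
By the law of total expectation,
E[V] = (1/2)·(35/4) + (1/2)·(3) = 47/8.

47/8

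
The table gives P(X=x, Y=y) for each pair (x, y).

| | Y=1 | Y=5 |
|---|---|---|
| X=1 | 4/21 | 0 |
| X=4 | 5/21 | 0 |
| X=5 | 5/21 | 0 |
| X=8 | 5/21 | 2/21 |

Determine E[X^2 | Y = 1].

P(Y = 1) = 19/21.
Σ X^2·P over the event = 1·(4/21) + 16·(5/21) + 25·(5/21) + 64·(5/21) = 529/21.
E[X^2 | Y = 1] = (529/21) / (19/21) = 529/19.

529/19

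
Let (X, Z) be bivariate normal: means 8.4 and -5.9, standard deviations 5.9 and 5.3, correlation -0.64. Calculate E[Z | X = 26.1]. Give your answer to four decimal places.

-16.0760

E[Z | X=x] = μ_Z + ρ(σ_Z/σ_X)(x − μ_X) for jointly normal variables.
E[Z | X=26.1] = -5.9 + (-0.64)·(5.3/5.9)·(26.1 − (8.4)) = -5.9 + (-0.574915)·(17.7) = -16.0760.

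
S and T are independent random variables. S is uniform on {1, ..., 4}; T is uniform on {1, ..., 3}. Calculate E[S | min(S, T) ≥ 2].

3

Outcomes with min(S, T) ≥ 2: (2,2), (2,3), (3,2), (3,3), (4,2), (4,3), each with probability 1/12.
E[S | min(S, T) ≥ 2] = (2 + 2 + 3 + 3 + 4 + 4) / 6 = 3.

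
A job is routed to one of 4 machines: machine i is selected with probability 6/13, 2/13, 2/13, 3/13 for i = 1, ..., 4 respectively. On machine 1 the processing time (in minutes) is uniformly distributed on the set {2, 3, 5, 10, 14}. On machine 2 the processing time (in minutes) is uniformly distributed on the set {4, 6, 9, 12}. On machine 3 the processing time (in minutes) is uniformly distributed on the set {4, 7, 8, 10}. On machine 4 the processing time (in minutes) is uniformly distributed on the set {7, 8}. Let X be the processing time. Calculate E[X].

933/130

E[X | machine 1] = (2+3+5+10+14)/5 = 34/5.
E[X | machine 2] = (4+6+9+12)/4 = 31/4.
E[X | machine 3] = (4+7+8+10)/4 = 29/4.
E[X | machine 4] = (7+8)/2 = 15/2.
E[X] = (6/13)·(34/5) + (2/13)·(31/4) + (2/13)·(29/4) + (3/13)·(15/2) = 933/130.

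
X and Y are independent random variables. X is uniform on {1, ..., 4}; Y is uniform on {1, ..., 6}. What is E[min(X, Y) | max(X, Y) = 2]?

4/3

Outcomes with max(X, Y) = 2: (1,2), (2,1), (2,2), each with probability 1/24.
E[min(X, Y) | max(X, Y) = 2] = (1 + 1 + 2) / 3 = 4/3.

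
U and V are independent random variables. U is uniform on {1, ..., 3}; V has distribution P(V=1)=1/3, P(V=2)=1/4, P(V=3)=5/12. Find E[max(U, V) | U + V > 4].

3

P(U + V > 4) = 13/36.
Summing max(U,V)·P(x,y) over outcomes with U + V > 4 gives 13/12.
E[max(U, V) | U + V > 4] = (13/12) / (13/36) = 3.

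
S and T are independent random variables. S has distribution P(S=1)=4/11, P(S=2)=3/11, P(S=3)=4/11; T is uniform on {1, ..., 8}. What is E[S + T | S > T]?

45/11

P(S > T) = 1/8.
Summing (S+T)·P(x,y) over outcomes with S > T gives 45/88.
E[S + T | S > T] = (45/88) / (1/8) = 45/11.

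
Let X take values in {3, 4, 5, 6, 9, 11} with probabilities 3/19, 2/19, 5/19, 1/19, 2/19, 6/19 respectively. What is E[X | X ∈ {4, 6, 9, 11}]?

98/11

P(X ∈ {4, 6, 9, 11}) = 11/19.
Σ over the event: 4·2/19 + 6·1/19 + 9·2/19 + 11·6/19 = 98/19.
E[X | X ∈ {4, 6, 9, 11}] = (98/19) / (11/19) = 98/11.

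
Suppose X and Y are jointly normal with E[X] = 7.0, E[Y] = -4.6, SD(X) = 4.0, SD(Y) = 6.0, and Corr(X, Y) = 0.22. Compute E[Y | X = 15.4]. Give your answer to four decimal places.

E[Y | X=x] = μ_Y + ρ(σ_Y/σ_X)(x − μ_X) for jointly normal variables.
E[Y | X=15.4] = -4.6 + (0.22)·(6.0/4.0)·(15.4 − (7.0)) = -4.6 + (0.33)·(8.4) = -1.8280.

-1.8280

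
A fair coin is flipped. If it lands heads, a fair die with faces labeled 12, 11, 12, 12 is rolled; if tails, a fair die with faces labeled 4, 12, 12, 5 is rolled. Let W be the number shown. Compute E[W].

E[W | heads] = (12+11+12+12)/4 = 47/4.
E[W | tails] = (4+12+12+5)/4 = 33/4.
By the law of total expectation,
E[W] = (1/2)·(47/4) + (1/2)·(33/4) = 10.

10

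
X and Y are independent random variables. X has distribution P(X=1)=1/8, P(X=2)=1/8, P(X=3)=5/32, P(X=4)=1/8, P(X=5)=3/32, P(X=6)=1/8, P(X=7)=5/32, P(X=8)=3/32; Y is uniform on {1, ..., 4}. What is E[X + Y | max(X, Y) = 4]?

183/29

P(max(X, Y) = 4) = 29/128.
Summing (X+Y)·P(x,y) over outcomes with max(X, Y) = 4 gives 183/128.
E[X + Y | max(X, Y) = 4] = (183/128) / (29/128) = 183/29.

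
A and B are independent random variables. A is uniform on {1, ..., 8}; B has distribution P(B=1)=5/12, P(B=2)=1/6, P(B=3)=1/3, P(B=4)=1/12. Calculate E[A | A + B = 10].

P(A + B = 10) = 7/96.
Summing A·P(x,y) over outcomes with A + B = 10 gives 25/48.
E[A | A + B = 10] = (25/48) / (7/96) = 50/7.

50/7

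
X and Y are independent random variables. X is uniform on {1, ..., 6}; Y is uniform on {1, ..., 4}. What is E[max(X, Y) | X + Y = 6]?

4

Outcomes with X + Y = 6: (2,4), (3,3), (4,2), (5,1), each with probability 1/24.
E[max(X, Y) | X + Y = 6] = (4 + 3 + 4 + 5) / 4 = 4.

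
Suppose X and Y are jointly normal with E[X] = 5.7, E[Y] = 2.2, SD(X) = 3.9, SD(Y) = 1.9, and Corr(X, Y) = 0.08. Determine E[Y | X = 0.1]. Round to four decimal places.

1.9817

For a bivariate normal, E[Y | X=x] = μ_Y + ρ·(σ_Y/σ_X)·(x − μ_X).
E[Y | X=0.1] = 2.2 + (0.08)·(1.9/3.9)·(0.1 − (5.7)) = 2.2 + (0.038974)·(-5.6) = 1.9817.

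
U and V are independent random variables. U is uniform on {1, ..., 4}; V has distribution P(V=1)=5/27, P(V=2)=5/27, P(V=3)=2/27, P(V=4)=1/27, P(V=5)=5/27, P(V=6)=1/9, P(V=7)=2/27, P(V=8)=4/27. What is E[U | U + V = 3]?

3/2

P(U + V = 3) = 5/54.
Summing U·P(x,y) over outcomes with U + V = 3 gives 5/36.
E[U | U + V = 3] = (5/36) / (5/54) = 3/2.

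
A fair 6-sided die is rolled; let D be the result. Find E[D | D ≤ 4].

Given D ≤ 4, D is equally likely to be any of {1, 2, 3, 4}.
E[D | D ≤ 4] = (1 + 2 + 3 + 4) / 4 = 5/2.

5/2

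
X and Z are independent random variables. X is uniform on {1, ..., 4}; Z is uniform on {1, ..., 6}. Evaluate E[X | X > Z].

Outcomes with X > Z: (2,1), (3,1), (3,2), (4,1), (4,2), (4,3), each with probability 1/24.
E[X | X > Z] = (2 + 3 + 3 + 4 + 4 + 4) / 6 = 10/3.

10/3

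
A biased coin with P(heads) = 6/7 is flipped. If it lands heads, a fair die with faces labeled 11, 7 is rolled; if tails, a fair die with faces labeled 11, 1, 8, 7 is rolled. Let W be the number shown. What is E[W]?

E[W | heads] = (11+7)/2 = 9.
E[W | tails] = (11+1+8+7)/4 = 27/4.
E[W] = (6/7)·(9) + (1/7)·(27/4) = 243/28.

243/28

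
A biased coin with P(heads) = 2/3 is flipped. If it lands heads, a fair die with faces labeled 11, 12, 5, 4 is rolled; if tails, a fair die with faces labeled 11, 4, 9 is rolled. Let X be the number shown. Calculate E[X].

8

E[X | heads] = (11+12+5+4)/4 = 8.
E[X | tails] = (11+4+9)/3 = 8.
E[X] = (2/3)·(8) + (1/3)·(8) = 8.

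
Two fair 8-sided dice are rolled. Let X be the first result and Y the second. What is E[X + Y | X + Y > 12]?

14

Outcomes with X + Y > 12: (5,8), (6,7), (6,8), (7,6), (7,7), (7,8), (8,5), (8,6), (8,7), (8,8), each with probability 1/64.
E[X + Y | X + Y > 12] = (13 + 13 + 14 + 13 + 14 + 15 + 13 + 14 + 15 + 16) / 10 = 14.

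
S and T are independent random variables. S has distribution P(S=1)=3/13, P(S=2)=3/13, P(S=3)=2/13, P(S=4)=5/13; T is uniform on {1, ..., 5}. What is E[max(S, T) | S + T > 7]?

P(S + T > 7) = 12/65.
Summing max(S,T)·P(x,y) over outcomes with S + T > 7 gives 11/13.
E[max(S, T) | S + T > 7] = (11/13) / (12/65) = 55/12.

55/12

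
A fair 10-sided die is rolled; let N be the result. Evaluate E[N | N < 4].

Given N < 4, N is equally likely to be any of {1, 2, 3}.
E[N | N < 4] = (1 + 2 + 3) / 3 = 2.

2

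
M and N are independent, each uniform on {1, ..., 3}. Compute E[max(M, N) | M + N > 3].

17/6

Outcomes with M + N > 3: (1,3), (2,2), (2,3), (3,1), (3,2), (3,3), each with probability 1/9.
E[max(M, N) | M + N > 3] = (3 + 2 + 3 + 3 + 3 + 3) / 6 = 17/6.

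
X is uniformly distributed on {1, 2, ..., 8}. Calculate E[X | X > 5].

Given X > 5, X is equally likely to be any of {6, 7, 8}.
E[X | X > 5] = (6 + 7 + 8) / 3 = 7.

7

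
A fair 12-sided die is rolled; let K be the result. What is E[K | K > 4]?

17/2

Given K > 4, K is equally likely to be any of {5, 6, 7, 8, 9, 10, 11, 12}.
E[K | K > 4] = (5 + 6 + 7 + 8 + 9 + 10 + 11 + 12) / 8 = 17/2.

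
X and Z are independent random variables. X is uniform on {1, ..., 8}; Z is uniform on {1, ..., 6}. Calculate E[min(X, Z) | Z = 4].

Outcomes with Z = 4: (1,4), (2,4), (3,4), (4,4), (5,4), (6,4), (7,4), (8,4), each with probability 1/48.
E[min(X, Z) | Z = 4] = (1 + 2 + 3 + 4 + 4 + 4 + 4 + 4) / 8 = 13/4.

13/4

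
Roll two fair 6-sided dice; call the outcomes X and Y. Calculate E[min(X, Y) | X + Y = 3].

P(X + Y = 3) = 1/18.
Summing min(X,Y)·P(x,y) over outcomes with X + Y = 3 gives 1/18.
E[min(X, Y) | X + Y = 3] = (1/18) / (1/18) = 1.

1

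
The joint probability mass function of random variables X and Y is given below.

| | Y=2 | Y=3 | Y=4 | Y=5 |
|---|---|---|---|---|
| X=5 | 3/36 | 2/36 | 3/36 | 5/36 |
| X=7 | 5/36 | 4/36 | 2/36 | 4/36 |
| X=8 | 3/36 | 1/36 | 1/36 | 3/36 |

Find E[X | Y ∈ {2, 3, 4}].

157/24

P(Y ∈ {2, 3, 4}) = 2/3.
Summing X·P(X=x,Y=y) over the conditioning event gives 157/36.
E[X | Y ∈ {2, 3, 4}] = (157/36) / (2/3) = 157/24.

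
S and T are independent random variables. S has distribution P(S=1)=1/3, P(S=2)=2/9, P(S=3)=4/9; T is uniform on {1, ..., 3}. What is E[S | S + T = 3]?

P(S + T = 3) = 5/27.
Summing S·P(x,y) over outcomes with S + T = 3 gives 7/27.
E[S | S + T = 3] = (7/27) / (5/27) = 7/5.

7/5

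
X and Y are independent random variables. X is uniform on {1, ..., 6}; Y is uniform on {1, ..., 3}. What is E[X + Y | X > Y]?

P(X > Y) = 2/3.
Summing (X+Y)·P(x,y) over outcomes with X > Y gives 25/6.
E[X + Y | X > Y] = (25/6) / (2/3) = 25/4.

25/4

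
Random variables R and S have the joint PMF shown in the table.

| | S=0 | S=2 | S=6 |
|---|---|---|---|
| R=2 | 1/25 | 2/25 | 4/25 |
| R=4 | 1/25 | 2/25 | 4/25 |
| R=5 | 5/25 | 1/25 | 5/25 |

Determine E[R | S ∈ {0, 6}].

4

P(S ∈ {0, 6}) = 4/5.
Σ R·P over the event = 2·(1/25) + 2·(4/25) + 4·(1/25) + 4·(4/25) + 5·(5/25) + 5·(5/25) = 16/5.
E[R | S ∈ {0, 6}] = (16/5) / (4/5) = 4.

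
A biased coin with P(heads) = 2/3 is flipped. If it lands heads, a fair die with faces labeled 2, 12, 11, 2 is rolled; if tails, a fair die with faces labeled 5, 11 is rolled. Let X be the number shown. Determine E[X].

43/6

E[X | heads] = (2+12+11+2)/4 = 27/4.
E[X | tails] = (5+11)/2 = 8.
E[X] = (2/3)·(27/4) + (1/3)·(8) = 43/6.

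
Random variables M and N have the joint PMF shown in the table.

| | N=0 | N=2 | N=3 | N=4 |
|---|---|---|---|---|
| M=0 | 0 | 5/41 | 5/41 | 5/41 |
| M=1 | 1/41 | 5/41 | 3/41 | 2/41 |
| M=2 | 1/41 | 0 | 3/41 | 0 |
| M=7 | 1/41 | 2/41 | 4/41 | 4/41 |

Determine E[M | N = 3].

P(N = 3) = 15/41.
Σ M·P over the event = 0·(5/41) + 1·(3/41) + 2·(3/41) + 7·(4/41) = 37/41.
E[M | N = 3] = (37/41) / (15/41) = 37/15.

37/15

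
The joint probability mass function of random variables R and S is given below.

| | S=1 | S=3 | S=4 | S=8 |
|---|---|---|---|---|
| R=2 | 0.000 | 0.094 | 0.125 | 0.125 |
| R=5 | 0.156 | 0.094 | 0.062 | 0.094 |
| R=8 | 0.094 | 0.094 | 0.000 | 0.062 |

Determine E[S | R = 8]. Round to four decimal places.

3.4880

P(R = 8) = 0.250.
Σ S·P over the event = 1·(0.094) + 3·(0.094) + 8·(0.062) = 0.872.
E[S | R = 8] = (0.872) / (0.250) = 3.4880.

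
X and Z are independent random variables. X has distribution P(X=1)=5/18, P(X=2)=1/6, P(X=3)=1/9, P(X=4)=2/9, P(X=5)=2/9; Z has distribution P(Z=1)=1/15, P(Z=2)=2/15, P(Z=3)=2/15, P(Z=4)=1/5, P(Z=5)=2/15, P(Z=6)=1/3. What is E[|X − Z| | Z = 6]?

P(Z = 6) = 1/3.
Summing |X−Z|·P(x,y) over outcomes with Z = 6 gives 55/54.
E[|X − Z| | Z = 6] = (55/54) / (1/3) = 55/18.

55/18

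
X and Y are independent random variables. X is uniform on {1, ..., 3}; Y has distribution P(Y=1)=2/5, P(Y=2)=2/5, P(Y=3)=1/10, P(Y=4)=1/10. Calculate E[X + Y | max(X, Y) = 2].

P(max(X, Y) = 2) = 2/5.
Summing (X+Y)·P(x,y) over outcomes with max(X, Y) = 2 gives 4/3.
E[X + Y | max(X, Y) = 2] = (4/3) / (2/5) = 10/3.

10/3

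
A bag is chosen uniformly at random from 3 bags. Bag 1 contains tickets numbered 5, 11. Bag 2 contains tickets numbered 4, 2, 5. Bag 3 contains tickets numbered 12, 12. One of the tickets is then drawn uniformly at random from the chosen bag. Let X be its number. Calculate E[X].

71/9

E[X | bag 1] = (5+11)/2 = 8.
E[X | bag 2] = (4+2+5)/3 = 11/3.
E[X | bag 3] = (12+12)/2 = 12.
By the law of total expectation,
E[X] = (1/3)·(8) + (1/3)·(11/3) + (1/3)·(12) = 71/9.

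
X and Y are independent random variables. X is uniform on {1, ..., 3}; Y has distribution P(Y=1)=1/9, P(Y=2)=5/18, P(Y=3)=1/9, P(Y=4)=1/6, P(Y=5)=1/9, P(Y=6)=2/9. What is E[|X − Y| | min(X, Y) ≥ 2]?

27/16

P(min(X, Y) ≥ 2) = 16/27.
Summing |X−Y|·P(x,y) over outcomes with min(X, Y) ≥ 2 gives 1.
E[|X − Y| | min(X, Y) ≥ 2] = (1) / (16/27) = 27/16.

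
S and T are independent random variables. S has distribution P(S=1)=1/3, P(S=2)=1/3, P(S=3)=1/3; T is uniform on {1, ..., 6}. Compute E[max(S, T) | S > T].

8/3

P(S > T) = 1/6.
Summing max(S,T)·P(x,y) over outcomes with S > T gives 4/9.
E[max(S, T) | S > T] = (4/9) / (1/6) = 8/3.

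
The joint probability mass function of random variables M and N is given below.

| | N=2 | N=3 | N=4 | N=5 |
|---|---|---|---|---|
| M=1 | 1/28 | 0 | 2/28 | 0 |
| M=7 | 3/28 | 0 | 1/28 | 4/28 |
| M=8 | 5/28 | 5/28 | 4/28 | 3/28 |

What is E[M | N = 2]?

62/9

P(N = 2) = 9/28.
Σ M·P over the event = 1·(1/28) + 7·(3/28) + 8·(5/28) = 31/14.
E[M | N = 2] = (31/14) / (9/28) = 62/9.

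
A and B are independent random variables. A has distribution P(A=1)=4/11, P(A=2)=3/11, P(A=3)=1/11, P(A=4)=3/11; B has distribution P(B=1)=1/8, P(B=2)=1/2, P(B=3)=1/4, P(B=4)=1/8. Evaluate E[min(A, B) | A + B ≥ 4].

129/65

P(A + B ≥ 4) = 65/88.
Summing min(A,B)·P(x,y) over outcomes with A + B ≥ 4 gives 129/88.
E[min(A, B) | A + B ≥ 4] = (129/88) / (65/88) = 129/65.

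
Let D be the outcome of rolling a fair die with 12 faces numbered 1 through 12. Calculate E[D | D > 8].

21/2

Given D > 8, D is equally likely to be any of {9, 10, 11, 12}.
E[D | D > 8] = (9 + 10 + 11 + 12) / 4 = 21/2.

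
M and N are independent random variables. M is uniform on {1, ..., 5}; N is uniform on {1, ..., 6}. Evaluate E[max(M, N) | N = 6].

Outcomes with N = 6: (1,6), (2,6), (3,6), (4,6), (5,6), each with probability 1/30.
E[max(M, N) | N = 6] = (6 + 6 + 6 + 6 + 6) / 5 = 6.

6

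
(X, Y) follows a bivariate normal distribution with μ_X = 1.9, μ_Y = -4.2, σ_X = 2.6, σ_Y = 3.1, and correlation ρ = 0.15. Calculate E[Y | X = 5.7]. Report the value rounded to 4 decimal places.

E[Y | X=x] = μ_Y + ρ(σ_Y/σ_X)(x − μ_X) for jointly normal variables.
E[Y | X=5.7] = -4.2 + (0.15)·(3.1/2.6)·(5.7 − (1.9)) = -4.2 + (0.17885)·(3.8) = -3.5204.

-3.5204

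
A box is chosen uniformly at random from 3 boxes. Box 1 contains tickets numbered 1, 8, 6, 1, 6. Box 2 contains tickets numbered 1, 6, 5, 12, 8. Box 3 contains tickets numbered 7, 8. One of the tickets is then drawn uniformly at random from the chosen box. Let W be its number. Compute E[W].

61/10

E[W | box 1] = (1+8+6+1+6)/5 = 22/5.
E[W | box 2] = (1+6+5+12+8)/5 = 32/5.
E[W | box 3] = (7+8)/2 = 15/2.
E[W] = (1/3)·(22/5) + (1/3)·(32/5) + (1/3)·(15/2) = 61/10.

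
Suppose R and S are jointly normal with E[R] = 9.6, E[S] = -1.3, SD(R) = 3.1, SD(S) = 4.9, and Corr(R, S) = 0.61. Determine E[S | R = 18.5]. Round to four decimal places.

For a bivariate normal, E[S | R=x] = μ_S + ρ·(σ_S/σ_R)·(x − μ_R).
E[S | R=18.5] = -1.3 + (0.61)·(4.9/3.1)·(18.5 − (9.6)) = -1.3 + (0.96419)·(8.9) = 7.2813.

7.2813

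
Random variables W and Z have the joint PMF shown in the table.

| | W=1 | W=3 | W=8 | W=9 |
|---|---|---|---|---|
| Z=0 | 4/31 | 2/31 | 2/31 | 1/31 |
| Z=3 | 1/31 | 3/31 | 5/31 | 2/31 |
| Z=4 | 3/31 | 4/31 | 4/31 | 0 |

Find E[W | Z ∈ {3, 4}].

115/22

P(Z ∈ {3, 4}) = 22/31.
Σ W·P over the event = 1·(1/31) + 1·(3/31) + 3·(3/31) + 3·(4/31) + 8·(5/31) + 8·(4/31) + 9·(2/31) = 115/31.
E[W | Z ∈ {3, 4}] = (115/31) / (22/31) = 115/22.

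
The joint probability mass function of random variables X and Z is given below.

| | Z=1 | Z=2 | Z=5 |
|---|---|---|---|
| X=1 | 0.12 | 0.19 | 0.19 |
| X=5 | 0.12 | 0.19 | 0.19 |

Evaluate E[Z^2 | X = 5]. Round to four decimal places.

11.2600

P(X = 5) = 0.50.
Summing Z^2·P(X=x,Z=y) over the conditioning event gives 5.63.
E[Z^2 | X = 5] = (5.63) / (0.50) = 11.2600.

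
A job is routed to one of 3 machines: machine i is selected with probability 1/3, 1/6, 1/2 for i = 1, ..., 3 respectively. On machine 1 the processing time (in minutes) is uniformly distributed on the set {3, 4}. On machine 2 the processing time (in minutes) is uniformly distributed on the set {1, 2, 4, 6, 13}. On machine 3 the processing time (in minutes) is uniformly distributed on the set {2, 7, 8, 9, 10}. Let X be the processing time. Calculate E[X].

169/30

E[X | machine 1] = (3+4)/2 = 7/2.
E[X | machine 2] = (1+2+4+6+13)/5 = 26/5.
E[X | machine 3] = (2+7+8+9+10)/5 = 36/5.
By the law of total expectation,
E[X] = (1/3)·(7/2) + (1/6)·(26/5) + (1/2)·(36/5) = 169/30.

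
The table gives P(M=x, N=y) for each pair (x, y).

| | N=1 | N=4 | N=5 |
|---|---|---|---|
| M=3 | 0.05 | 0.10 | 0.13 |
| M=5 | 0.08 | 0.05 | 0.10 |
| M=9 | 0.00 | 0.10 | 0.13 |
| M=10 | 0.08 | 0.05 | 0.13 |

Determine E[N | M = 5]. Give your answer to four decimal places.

P(M = 5) = 0.23.
Σ N·P over the event = 1·(0.08) + 4·(0.05) + 5·(0.10) = 0.78.
E[N | M = 5] = (0.78) / (0.23) = 3.3913.

3.3913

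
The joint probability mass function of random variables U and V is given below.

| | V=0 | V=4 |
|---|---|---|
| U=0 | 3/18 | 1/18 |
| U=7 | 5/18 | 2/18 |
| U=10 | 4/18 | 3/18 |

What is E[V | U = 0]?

1

P(U = 0) = 2/9.
Summing V·P(U=x,V=y) over the conditioning event gives 2/9.
E[V | U = 0] = (2/9) / (2/9) = 1.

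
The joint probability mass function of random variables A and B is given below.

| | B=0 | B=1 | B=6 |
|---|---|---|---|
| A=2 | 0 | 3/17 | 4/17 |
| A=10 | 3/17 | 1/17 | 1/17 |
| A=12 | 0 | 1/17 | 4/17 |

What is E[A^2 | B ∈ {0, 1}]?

139/2

P(B ∈ {0, 1}) = 8/17.
Σ A^2·P over the event = 4·(3/17) + 100·(3/17) + 100·(1/17) + 144·(1/17) = 556/17.
E[A^2 | B ∈ {0, 1}] = (556/17) / (8/17) = 139/2.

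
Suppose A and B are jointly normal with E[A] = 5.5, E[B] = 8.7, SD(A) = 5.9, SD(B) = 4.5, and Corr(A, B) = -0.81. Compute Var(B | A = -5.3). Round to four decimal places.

For a bivariate normal, Var(B | A=x) = σ_B²(1 − ρ²).
Var(B | A=-5.3) = (4.5)²·(1 − (-0.81)²) = 20.25·0.3439 = 6.9640.

6.9640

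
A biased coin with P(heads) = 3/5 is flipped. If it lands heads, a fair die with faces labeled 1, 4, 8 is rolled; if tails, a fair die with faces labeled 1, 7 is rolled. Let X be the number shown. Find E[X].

E[X | heads] = (1+4+8)/3 = 13/3.
E[X | tails] = (1+7)/2 = 4.
By the law of total expectation,
E[X] = (3/5)·(13/3) + (2/5)·(4) = 21/5.

21/5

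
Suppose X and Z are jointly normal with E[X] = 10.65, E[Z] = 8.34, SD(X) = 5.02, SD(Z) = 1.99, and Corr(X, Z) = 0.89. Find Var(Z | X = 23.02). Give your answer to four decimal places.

0.8233

The conditional variance in a bivariate normal is σ_Z²(1 − ρ²), independent of x.
Var(Z | X=23.02) = (1.99)²·(1 − (0.89)²) = 3.9601·0.2079 = 0.8233.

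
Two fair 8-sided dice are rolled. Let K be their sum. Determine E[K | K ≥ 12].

40/3

P(K ≥ 12) = 15/64.
Σ over the event: 12·5/64 + 13·1/16 + 14·3/64 + 15·1/32 + 16·1/64 = 25/8.
E[K | K ≥ 12] = (25/8) / (15/64) = 40/3.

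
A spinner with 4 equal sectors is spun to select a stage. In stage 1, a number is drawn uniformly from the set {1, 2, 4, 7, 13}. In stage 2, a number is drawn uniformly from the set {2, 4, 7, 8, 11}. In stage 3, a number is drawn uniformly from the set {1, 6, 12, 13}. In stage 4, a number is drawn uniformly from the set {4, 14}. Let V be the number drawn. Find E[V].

36/5

E[V | stage 1] = (1+2+4+7+13)/5 = 27/5.
E[V | stage 2] = (2+4+7+8+11)/5 = 32/5.
E[V | stage 3] = (1+6+12+13)/4 = 8.
E[V | stage 4] = (4+14)/2 = 9.
E[V] = (1/4)·(27/5) + (1/4)·(32/5) + (1/4)·(8) + (1/4)·(9) = 36/5.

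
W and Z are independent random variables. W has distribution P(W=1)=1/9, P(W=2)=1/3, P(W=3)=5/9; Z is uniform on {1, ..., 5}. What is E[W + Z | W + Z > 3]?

231/40

P(W + Z > 3) = 8/9.
Summing (W+Z)·P(x,y) over outcomes with W + Z > 3 gives 77/15.
E[W + Z | W + Z > 3] = (77/15) / (8/9) = 231/40.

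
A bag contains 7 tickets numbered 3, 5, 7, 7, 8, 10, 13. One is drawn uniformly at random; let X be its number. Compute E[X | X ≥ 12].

13

P(X ≥ 12) = 1/7.
Σ over the event: 13·1/7 = 13/7.
E[X | X ≥ 12] = (13/7) / (1/7) = 13.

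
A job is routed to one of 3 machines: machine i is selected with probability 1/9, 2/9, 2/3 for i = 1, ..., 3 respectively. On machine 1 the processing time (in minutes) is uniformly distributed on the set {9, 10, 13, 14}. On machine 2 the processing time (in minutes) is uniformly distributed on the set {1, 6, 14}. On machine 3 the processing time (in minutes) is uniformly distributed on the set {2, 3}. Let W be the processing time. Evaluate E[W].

E[W | machine 1] = (9+10+13+14)/4 = 23/2.
E[W | machine 2] = (1+6+14)/3 = 7.
E[W | machine 3] = (2+3)/2 = 5/2.
E[W] = (1/9)·(23/2) + (2/9)·(7) + (2/3)·(5/2) = 9/2.

9/2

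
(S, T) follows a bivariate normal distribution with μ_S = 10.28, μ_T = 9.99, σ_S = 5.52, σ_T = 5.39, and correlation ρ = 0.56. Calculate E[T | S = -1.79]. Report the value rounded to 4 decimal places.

3.3900

For a bivariate normal, E[T | S=x] = μ_T + ρ·(σ_T/σ_S)·(x − μ_S).
E[T | S=-1.79] = 9.99 + (0.56)·(5.39/5.52)·(-1.79 − (10.28)) = 9.99 + (0.54681)·(-12.07) = 3.3900.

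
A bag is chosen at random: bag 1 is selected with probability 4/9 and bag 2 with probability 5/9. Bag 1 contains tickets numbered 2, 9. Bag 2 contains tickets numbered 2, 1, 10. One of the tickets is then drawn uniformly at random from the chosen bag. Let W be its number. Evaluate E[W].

E[W | bag 1] = (2+9)/2 = 11/2.
E[W | bag 2] = (2+1+10)/3 = 13/3.
E[W] = (4/9)·(11/2) + (5/9)·(13/3) = 131/27.

131/27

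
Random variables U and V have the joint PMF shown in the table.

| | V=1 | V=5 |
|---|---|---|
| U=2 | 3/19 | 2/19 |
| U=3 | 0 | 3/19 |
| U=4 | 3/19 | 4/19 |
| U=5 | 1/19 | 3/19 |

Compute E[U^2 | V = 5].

P(V = 5) = 12/19.
Σ U^2·P over the event = 4·(2/19) + 9·(3/19) + 16·(4/19) + 25·(3/19) = 174/19.
E[U^2 | V = 5] = (174/19) / (12/19) = 29/2.

29/2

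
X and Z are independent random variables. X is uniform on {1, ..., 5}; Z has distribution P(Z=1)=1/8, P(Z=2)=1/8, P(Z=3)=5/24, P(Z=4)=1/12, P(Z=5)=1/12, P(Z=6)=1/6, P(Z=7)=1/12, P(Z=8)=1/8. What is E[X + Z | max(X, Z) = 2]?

10/3

P(max(X, Z) = 2) = 3/40.
Summing (X+Z)·P(x,y) over outcomes with max(X, Z) = 2 gives 1/4.
E[X + Z | max(X, Z) = 2] = (1/4) / (3/40) = 10/3.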